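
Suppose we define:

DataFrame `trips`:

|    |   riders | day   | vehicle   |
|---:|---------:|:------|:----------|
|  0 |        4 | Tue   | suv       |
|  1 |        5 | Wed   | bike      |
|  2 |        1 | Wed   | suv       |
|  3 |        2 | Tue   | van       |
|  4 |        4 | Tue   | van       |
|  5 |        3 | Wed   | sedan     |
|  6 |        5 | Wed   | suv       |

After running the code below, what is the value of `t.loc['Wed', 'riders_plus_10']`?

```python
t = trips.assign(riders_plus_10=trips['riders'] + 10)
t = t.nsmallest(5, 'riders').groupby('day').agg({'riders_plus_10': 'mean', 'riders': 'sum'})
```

12.0

add column riders_plus_10 = trips['riders'] + 10:
   riders  day vehicle  riders_plus_10
0       4  Tue     suv              14
1       5  Wed    bike              15
2       1  Wed     suv              11
3       2  Tue     van              12
4       4  Tue     van              14
5       3  Wed   sedan              13
6       5  Wed     suv              15
take 5 rows with smallest riders:
   riders  day vehicle  riders_plus_10
2       1  Wed     suv              11
3       2  Tue     van              12
5       3  Wed   sedan              13
0       4  Tue     suv              14
4       4  Tue     van              14
group by day: mean(riders_plus_10), sum(riders):
     riders_plus_10  riders
day                        
Tue       13.333333      10
Wed       12.000000       4
The value at row 'Wed', column 'riders_plus_10' is 12.0.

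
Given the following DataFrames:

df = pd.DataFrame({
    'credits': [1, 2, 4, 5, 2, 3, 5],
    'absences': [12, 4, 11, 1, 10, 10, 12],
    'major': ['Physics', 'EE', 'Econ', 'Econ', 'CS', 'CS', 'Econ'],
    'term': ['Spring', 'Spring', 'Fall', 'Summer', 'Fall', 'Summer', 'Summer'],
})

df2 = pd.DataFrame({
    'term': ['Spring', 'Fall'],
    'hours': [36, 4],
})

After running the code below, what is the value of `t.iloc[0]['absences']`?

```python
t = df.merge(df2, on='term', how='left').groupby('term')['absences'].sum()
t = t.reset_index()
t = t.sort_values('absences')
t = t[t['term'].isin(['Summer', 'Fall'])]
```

21

merge on 'term' (how='left') → 7 rows:
   credits  absences    major    term  hours
0        1        12  Physics  Spring   36.0
1        2         4       EE  Spring   36.0
2        4        11     Econ    Fall    4.0
3        5         1     Econ  Summer    NaN
4        2        10       CS    Fall    4.0
5        3        10       CS  Summer    NaN
6        5        12     Econ  Summer    NaN
group by term, sum of absences:
term
Fall      21
Spring    16
Summer    23
Name: absences, dtype: int64
reset_index():
     term  absences
0    Fall        21
1  Spring        16
2  Summer        23
sort by absences:
     term  absences
1  Spring        16
0    Fall        21
2  Summer        23
filter rows where term in ['Summer', 'Fall']:
     term  absences
0    Fall        21
2  Summer        23
Reading off the value at position 0, column 'absences', we get 21.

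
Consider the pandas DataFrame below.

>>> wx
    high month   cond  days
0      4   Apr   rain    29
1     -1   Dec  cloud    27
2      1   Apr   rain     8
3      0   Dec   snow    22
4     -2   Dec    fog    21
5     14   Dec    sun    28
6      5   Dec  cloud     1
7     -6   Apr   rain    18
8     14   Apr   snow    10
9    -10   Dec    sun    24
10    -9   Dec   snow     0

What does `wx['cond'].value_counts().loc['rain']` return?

value_counts of cond:
cond
rain     3
snow     3
cloud    2
sun      2
fog      1
Name: count, dtype: int64
Then the value at index 'rain': 3

3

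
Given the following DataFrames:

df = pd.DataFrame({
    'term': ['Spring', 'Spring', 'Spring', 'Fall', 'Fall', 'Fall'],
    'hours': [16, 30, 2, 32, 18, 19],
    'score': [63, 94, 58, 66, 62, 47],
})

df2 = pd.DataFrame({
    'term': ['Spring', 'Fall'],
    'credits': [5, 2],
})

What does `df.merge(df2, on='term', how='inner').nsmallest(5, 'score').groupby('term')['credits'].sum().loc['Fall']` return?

merge on 'term' (how='inner') → 6 rows:
     term  hours  score  credits
0  Spring     16     63        5
1  Spring     30     94        5
2  Spring      2     58        5
3    Fall     32     66        2
4    Fall     18     62        2
5    Fall     19     47        2
take 5 rows with smallest score:
     term  hours  score  credits
5    Fall     19     47        2
2  Spring      2     58        5
4    Fall     18     62        2
0  Spring     16     63        5
3    Fall     32     66        2
group by term, sum of credits:
term
Fall       6
Spring    10
Name: credits, dtype: int64
The value at index 'Fall' is 6.

6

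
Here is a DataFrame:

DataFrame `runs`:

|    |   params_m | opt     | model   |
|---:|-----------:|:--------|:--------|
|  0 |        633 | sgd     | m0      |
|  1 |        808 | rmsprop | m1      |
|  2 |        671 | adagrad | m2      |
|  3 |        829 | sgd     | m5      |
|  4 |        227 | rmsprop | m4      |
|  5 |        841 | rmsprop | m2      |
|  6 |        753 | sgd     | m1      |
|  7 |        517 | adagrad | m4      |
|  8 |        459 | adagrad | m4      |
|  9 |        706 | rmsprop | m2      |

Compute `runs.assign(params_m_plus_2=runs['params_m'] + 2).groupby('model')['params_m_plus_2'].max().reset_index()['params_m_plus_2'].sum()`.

3638

add column params_m_plus_2 = runs['params_m'] + 2:
   params_m      opt model  params_m_plus_2
0       633      sgd    m0              635
1       808  rmsprop    m1              810
2       671  adagrad    m2              673
3       829      sgd    m5              831
4       227  rmsprop    m4              229
5       841  rmsprop    m2              843
6       753      sgd    m1              755
7       517  adagrad    m4              519
8       459  adagrad    m4              461
9       706  rmsprop    m2              708
group by model, max of params_m_plus_2:
model
m0    635
m1    810
m2    843
m4    519
m5    831
Name: params_m_plus_2, dtype: int64
reset_index():
  model  params_m_plus_2
0    m0              635
1    m1              810
2    m2              843
3    m4              519
4    m5              831
Hence 3638.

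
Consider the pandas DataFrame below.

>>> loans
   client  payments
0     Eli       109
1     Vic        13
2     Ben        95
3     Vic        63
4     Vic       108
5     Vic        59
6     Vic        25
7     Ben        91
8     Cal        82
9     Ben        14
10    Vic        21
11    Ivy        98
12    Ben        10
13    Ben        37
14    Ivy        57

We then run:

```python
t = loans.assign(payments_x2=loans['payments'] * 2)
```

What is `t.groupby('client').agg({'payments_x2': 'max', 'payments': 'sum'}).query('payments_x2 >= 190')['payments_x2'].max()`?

add column payments_x2 = loans['payments'] * 2:
   client  payments  payments_x2
0     Eli       109          218
1     Vic        13           26
2     Ben        95          190
3     Vic        63          126
4     Vic       108          216
5     Vic        59          118
6     Vic        25           50
7     Ben        91          182
8     Cal        82          164
9     Ben        14           28
10    Vic        21           42
11    Ivy        98          196
12    Ben        10           20
13    Ben        37           74
14    Ivy        57          114
group by client: max(payments_x2), sum(payments):
        payments_x2  payments
client                       
Ben             190       247
Cal             164        82
Eli             218       109
Ivy             196       155
Vic             216       289
filter rows where payments_x2 >= 190:
        payments_x2  payments
client                       
Ben             190       247
Eli             218       109
Ivy             196       155
Vic             216       289
Finally, max of column 'payments_x2' = 218.

218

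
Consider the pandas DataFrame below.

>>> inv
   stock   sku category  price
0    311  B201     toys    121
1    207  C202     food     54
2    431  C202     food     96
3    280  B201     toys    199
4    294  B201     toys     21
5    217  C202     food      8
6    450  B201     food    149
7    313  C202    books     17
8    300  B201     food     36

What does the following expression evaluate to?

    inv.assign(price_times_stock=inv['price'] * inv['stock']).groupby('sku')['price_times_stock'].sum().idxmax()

B201

add column price_times_stock = inv['price'] * inv['stock']:
   stock   sku category  price  price_times_stock
0    311  B201     toys    121              37631
1    207  C202     food     54              11178
2    431  C202     food     96              41376
3    280  B201     toys    199              55720
4    294  B201     toys     21               6174
5    217  C202     food      8               1736
6    450  B201     food    149              67050
7    313  C202    books     17               5321
8    300  B201     food     36              10800
group by sku, sum of price_times_stock:
sku
B201    177375
C202     59611
Name: price_times_stock, dtype: int64
So idxmax() = B201.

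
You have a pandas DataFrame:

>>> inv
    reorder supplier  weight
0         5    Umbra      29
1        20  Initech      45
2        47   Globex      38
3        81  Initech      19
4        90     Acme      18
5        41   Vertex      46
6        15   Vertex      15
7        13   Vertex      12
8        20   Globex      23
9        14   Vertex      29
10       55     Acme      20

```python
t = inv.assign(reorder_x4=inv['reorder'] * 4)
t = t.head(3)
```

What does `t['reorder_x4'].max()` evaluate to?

188

add column reorder_x4 = inv['reorder'] * 4:
    reorder supplier  weight  reorder_x4
0         5    Umbra      29          20
1        20  Initech      45          80
2        47   Globex      38         188
3        81  Initech      19         324
4        90     Acme      18         360
5        41   Vertex      46         164
6        15   Vertex      15          60
7        13   Vertex      12          52
8        20   Globex      23          80
9        14   Vertex      29          56
10       55     Acme      20         220
take first 3 rows:
   reorder supplier  weight  reorder_x4
0        5    Umbra      29          20
1       20  Initech      45          80
2       47   Globex      38         188
Hence 188.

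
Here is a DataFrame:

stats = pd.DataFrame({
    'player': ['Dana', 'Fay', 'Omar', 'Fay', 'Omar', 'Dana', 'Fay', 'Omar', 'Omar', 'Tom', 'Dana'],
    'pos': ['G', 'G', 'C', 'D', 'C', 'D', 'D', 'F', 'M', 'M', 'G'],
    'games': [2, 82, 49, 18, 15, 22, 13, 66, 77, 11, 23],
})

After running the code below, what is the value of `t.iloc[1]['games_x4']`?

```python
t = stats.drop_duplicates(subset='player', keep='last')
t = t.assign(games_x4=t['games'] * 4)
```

308

drop duplicate player (keep=last):
   player pos  games
6     Fay   D     13
8    Omar   M     77
9     Tom   M     11
10   Dana   G     23
add column games_x4 = t['games'] * 4:
   player pos  games  games_x4
6     Fay   D     13        52
8    Omar   M     77       308
9     Tom   M     11        44
10   Dana   G     23        92
Taking the value at position 1, column 'games_x4' gives 308.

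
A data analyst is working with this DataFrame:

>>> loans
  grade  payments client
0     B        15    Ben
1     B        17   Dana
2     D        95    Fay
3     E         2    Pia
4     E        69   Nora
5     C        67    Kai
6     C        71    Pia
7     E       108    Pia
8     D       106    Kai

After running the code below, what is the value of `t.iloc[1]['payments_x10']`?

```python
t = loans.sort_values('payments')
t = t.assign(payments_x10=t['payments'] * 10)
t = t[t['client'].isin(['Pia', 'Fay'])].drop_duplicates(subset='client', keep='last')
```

sort by payments:
  grade  payments client
3     E         2    Pia
0     B        15    Ben
1     B        17   Dana
5     C        67    Kai
4     E        69   Nora
6     C        71    Pia
2     D        95    Fay
8     D       106    Kai
7     E       108    Pia
add column payments_x10 = t['payments'] * 10:
  grade  payments client  payments_x10
3     E         2    Pia            20
0     B        15    Ben           150
1     B        17   Dana           170
5     C        67    Kai           670
4     E        69   Nora           690
6     C        71    Pia           710
2     D        95    Fay           950
8     D       106    Kai          1060
7     E       108    Pia          1080
filter rows where client in ['Pia', 'Fay']:
  grade  payments client  payments_x10
3     E         2    Pia            20
6     C        71    Pia           710
2     D        95    Fay           950
7     E       108    Pia          1080
drop duplicate client (keep=last):
  grade  payments client  payments_x10
2     D        95    Fay           950
7     E       108    Pia          1080

1080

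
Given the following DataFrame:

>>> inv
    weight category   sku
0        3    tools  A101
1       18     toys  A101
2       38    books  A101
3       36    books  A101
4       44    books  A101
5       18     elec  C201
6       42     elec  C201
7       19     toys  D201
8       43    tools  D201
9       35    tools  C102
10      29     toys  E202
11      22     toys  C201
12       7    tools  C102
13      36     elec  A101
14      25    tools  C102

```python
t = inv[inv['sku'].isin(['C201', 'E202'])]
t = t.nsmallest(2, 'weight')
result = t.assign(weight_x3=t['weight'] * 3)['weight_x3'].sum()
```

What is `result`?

120

filter rows where sku in ['C201', 'E202']:
    weight category   sku
5       18     elec  C201
6       42     elec  C201
10      29     toys  E202
11      22     toys  C201
take 2 rows with smallest weight:
    weight category   sku
5       18     elec  C201
11      22     toys  C201
add column weight_x3 = t['weight'] * 3:
    weight category   sku  weight_x3
5       18     elec  C201         54
11      22     toys  C201         66
So sum() = 120.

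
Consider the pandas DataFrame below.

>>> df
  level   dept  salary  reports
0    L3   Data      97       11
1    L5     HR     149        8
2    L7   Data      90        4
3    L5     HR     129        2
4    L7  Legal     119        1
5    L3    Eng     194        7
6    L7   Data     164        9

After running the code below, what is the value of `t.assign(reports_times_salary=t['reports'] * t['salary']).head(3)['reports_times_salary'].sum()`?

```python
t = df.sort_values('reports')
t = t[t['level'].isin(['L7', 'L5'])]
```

sort by reports:
  level   dept  salary  reports
4    L7  Legal     119        1
3    L5     HR     129        2
2    L7   Data      90        4
5    L3    Eng     194        7
1    L5     HR     149        8
6    L7   Data     164        9
0    L3   Data      97       11
filter rows where level in ['L7', 'L5']:
  level   dept  salary  reports
4    L7  Legal     119        1
3    L5     HR     129        2
2    L7   Data      90        4
1    L5     HR     149        8
6    L7   Data     164        9
add column reports_times_salary = t['reports'] * t['salary']:
  level   dept  salary  reports  reports_times_salary
4    L7  Legal     119        1                   119
3    L5     HR     129        2                   258
2    L7   Data      90        4                   360
1    L5     HR     149        8                  1192
6    L7   Data     164        9                  1476
take first 3 rows:
  level   dept  salary  reports  reports_times_salary
4    L7  Legal     119        1                   119
3    L5     HR     129        2                   258
2    L7   Data      90        4                   360
Then the sum of column 'reports_times_salary': 737

737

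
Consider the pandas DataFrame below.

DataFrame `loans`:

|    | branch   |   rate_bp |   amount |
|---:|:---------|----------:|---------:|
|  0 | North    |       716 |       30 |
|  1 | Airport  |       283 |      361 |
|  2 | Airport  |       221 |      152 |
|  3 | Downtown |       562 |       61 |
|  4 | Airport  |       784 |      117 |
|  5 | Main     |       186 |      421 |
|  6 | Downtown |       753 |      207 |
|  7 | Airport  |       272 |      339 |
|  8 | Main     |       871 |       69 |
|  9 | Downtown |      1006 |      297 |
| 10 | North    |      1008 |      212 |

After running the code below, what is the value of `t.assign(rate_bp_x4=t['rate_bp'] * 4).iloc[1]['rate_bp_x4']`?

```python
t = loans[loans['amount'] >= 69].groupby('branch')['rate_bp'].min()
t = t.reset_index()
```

filter rows where amount >= 69:
      branch  rate_bp  amount
1    Airport      283     361
2    Airport      221     152
4    Airport      784     117
5       Main      186     421
6   Downtown      753     207
7    Airport      272     339
8       Main      871      69
9   Downtown     1006     297
10     North     1008     212
group by branch, min of rate_bp:
branch
Airport      221
Downtown     753
Main         186
North       1008
Name: rate_bp, dtype: int64
reset_index():
     branch  rate_bp
0   Airport      221
1  Downtown      753
2      Main      186
3     North     1008
add column rate_bp_x4 = t['rate_bp'] * 4:
     branch  rate_bp  rate_bp_x4
0   Airport      221         884
1  Downtown      753        3012
2      Main      186         744
3     North     1008        4032
Reading off the value at position 1, column 'rate_bp_x4', we get 3012.

3012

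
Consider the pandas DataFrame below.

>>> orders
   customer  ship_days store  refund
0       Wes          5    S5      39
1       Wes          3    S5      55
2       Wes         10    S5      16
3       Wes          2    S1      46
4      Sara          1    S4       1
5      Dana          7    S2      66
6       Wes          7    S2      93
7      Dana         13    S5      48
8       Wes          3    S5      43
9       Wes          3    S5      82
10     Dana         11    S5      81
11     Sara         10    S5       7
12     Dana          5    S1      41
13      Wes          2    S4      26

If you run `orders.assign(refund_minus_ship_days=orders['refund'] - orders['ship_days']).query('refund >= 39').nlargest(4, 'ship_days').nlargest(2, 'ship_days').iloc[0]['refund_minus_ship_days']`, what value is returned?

add column refund_minus_ship_days = orders['refund'] - orders['ship_days']:
   customer  ship_days store  refund  refund_minus_ship_days
0       Wes          5    S5      39                      34
1       Wes          3    S5      55                      52
2       Wes         10    S5      16                       6
3       Wes          2    S1      46                      44
4      Sara          1    S4       1                       0
5      Dana          7    S2      66                      59
6       Wes          7    S2      93                      86
7      Dana         13    S5      48                      35
8       Wes          3    S5      43                      40
9       Wes          3    S5      82                      79
10     Dana         11    S5      81                      70
11     Sara         10    S5       7                      -3
12     Dana          5    S1      41                      36
13      Wes          2    S4      26                      24
filter rows where refund >= 39:
   customer  ship_days store  refund  refund_minus_ship_days
0       Wes          5    S5      39                      34
1       Wes          3    S5      55                      52
3       Wes          2    S1      46                      44
5      Dana          7    S2      66                      59
6       Wes          7    S2      93                      86
7      Dana         13    S5      48                      35
8       Wes          3    S5      43                      40
9       Wes          3    S5      82                      79
10     Dana         11    S5      81                      70
12     Dana          5    S1      41                      36
take 4 rows with largest ship_days:
   customer  ship_days store  refund  refund_minus_ship_days
7      Dana         13    S5      48                      35
10     Dana         11    S5      81                      70
5      Dana          7    S2      66                      59
6       Wes          7    S2      93                      86
take 2 rows with largest ship_days:
   customer  ship_days store  refund  refund_minus_ship_days
7      Dana         13    S5      48                      35
10     Dana         11    S5      81                      70
value at position 0, column 'refund_minus_ship_days' → 35

35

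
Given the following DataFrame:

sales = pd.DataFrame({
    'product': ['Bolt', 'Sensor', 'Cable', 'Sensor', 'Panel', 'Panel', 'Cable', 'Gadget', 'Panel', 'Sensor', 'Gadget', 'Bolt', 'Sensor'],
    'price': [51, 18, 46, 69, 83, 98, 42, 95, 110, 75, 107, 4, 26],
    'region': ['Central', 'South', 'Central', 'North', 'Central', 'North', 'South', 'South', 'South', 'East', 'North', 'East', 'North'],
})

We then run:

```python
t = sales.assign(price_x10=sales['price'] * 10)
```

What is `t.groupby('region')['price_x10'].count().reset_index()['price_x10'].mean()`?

add column price_x10 = sales['price'] * 10:
   product  price   region  price_x10
0     Bolt     51  Central        510
1   Sensor     18    South        180
2    Cable     46  Central        460
3   Sensor     69    North        690
4    Panel     83  Central        830
5    Panel     98    North        980
6    Cable     42    South        420
7   Gadget     95    South        950
8    Panel    110    South       1100
9   Sensor     75     East        750
10  Gadget    107    North       1070
11    Bolt      4     East         40
12  Sensor     26    North        260
group by region, count of price_x10:
region
Central    3
East       2
North      4
South      4
Name: price_x10, dtype: int64
reset_index():
    region  price_x10
0  Central          3
1     East          2
2    North          4
3    South          4
Then the mean of column 'price_x10': 3.25

3.25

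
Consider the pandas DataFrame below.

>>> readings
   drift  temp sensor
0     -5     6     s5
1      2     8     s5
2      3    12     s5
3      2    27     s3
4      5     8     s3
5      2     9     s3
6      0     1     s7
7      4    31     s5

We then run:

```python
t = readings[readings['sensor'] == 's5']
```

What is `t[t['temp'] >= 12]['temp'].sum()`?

43

filter rows where sensor == 's5':
   drift  temp sensor
0     -5     6     s5
1      2     8     s5
2      3    12     s5
7      4    31     s5
filter rows where temp >= 12:
   drift  temp sensor
2      3    12     s5
7      4    31     s5
Then the sum of column 'temp': 43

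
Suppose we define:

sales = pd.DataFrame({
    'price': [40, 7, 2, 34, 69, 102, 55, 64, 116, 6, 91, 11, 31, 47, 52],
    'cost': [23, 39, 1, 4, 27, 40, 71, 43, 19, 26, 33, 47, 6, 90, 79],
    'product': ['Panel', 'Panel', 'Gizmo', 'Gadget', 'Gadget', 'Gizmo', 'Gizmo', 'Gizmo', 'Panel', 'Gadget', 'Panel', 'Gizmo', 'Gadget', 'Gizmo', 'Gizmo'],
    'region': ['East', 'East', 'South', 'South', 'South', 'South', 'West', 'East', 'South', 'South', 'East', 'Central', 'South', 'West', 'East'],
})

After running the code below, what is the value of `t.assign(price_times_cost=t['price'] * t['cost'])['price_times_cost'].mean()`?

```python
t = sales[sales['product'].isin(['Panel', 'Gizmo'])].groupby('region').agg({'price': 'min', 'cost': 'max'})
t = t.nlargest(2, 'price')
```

filter rows where product in ['Panel', 'Gizmo']:
    price  cost product   region
0      40    23   Panel     East
1       7    39   Panel     East
2       2     1   Gizmo    South
5     102    40   Gizmo    South
6      55    71   Gizmo     West
7      64    43   Gizmo     East
8     116    19   Panel    South
10     91    33   Panel     East
11     11    47   Gizmo  Central
13     47    90   Gizmo     West
14     52    79   Gizmo     East
group by region: min(price), max(cost):
         price  cost
region              
Central     11    47
East         7    79
South        2    40
West        47    90
take 2 rows with largest price:
         price  cost
region              
West        47    90
Central     11    47
add column price_times_cost = t['price'] * t['cost']:
         price  cost  price_times_cost
region                                
West        47    90              4230
Central     11    47               517

2373.5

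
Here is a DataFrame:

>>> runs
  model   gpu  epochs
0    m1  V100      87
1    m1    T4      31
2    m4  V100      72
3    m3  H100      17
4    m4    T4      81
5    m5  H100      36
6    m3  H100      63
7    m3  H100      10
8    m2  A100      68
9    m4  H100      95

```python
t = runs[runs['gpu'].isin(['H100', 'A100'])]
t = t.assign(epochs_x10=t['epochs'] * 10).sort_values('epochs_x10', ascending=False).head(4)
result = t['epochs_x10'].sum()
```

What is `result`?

filter rows where gpu in ['H100', 'A100']:
  model   gpu  epochs
3    m3  H100      17
5    m5  H100      36
6    m3  H100      63
7    m3  H100      10
8    m2  A100      68
9    m4  H100      95
add column epochs_x10 = t['epochs'] * 10:
  model   gpu  epochs  epochs_x10
3    m3  H100      17         170
5    m5  H100      36         360
6    m3  H100      63         630
7    m3  H100      10         100
8    m2  A100      68         680
9    m4  H100      95         950
sort by epochs_x10 descending:
  model   gpu  epochs  epochs_x10
9    m4  H100      95         950
8    m2  A100      68         680
6    m3  H100      63         630
5    m5  H100      36         360
3    m3  H100      17         170
7    m3  H100      10         100
take first 4 rows:
  model   gpu  epochs  epochs_x10
9    m4  H100      95         950
8    m2  A100      68         680
6    m3  H100      63         630
5    m5  H100      36         360
The sum of column 'epochs_x10' is 2620.

2620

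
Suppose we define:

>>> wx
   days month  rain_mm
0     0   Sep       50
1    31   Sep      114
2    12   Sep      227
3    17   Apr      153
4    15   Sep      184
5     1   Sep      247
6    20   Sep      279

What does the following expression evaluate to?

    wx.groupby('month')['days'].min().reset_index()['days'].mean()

8.5

group by month, min of days:
month
Apr    17
Sep     0
Name: days, dtype: int64
reset_index():
  month  days
0   Apr    17
1   Sep     0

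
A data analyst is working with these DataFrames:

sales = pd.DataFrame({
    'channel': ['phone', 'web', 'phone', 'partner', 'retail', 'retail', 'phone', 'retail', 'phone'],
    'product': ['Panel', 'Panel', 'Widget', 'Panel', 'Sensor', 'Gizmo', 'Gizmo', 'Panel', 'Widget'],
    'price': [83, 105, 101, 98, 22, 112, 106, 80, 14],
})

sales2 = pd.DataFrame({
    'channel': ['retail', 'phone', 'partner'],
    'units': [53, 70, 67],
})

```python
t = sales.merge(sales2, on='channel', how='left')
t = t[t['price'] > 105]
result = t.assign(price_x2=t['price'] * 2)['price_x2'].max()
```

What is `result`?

merge on 'channel' (how='left') → 9 rows:
   channel product  price  units
0    phone   Panel     83   70.0
1      web   Panel    105    NaN
2    phone  Widget    101   70.0
3  partner   Panel     98   67.0
4   retail  Sensor     22   53.0
5   retail   Gizmo    112   53.0
6    phone   Gizmo    106   70.0
7   retail   Panel     80   53.0
8    phone  Widget     14   70.0
filter rows where price > 105:
  channel product  price  units
5  retail   Gizmo    112   53.0
6   phone   Gizmo    106   70.0
add column price_x2 = t['price'] * 2:
  channel product  price  units  price_x2
5  retail   Gizmo    112   53.0       224
6   phone   Gizmo    106   70.0       212

224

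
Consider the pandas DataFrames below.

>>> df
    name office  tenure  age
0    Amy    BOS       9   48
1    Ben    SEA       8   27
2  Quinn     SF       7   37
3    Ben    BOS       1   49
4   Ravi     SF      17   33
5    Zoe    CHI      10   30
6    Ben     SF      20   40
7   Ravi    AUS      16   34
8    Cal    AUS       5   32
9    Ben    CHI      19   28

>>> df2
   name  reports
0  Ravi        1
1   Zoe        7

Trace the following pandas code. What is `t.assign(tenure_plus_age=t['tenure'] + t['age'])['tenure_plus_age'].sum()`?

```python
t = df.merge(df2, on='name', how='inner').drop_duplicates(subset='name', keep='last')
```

merge on 'name' (how='inner') → 3 rows:
   name office  tenure  age  reports
0  Ravi     SF      17   33        1
1   Zoe    CHI      10   30        7
2  Ravi    AUS      16   34        1
drop duplicate name (keep=last):
   name office  tenure  age  reports
1   Zoe    CHI      10   30        7
2  Ravi    AUS      16   34        1
add column tenure_plus_age = t['tenure'] + t['age']:
   name office  tenure  age  reports  tenure_plus_age
1   Zoe    CHI      10   30        7               40
2  Ravi    AUS      16   34        1               50
Then the sum of column 'tenure_plus_age': 90

90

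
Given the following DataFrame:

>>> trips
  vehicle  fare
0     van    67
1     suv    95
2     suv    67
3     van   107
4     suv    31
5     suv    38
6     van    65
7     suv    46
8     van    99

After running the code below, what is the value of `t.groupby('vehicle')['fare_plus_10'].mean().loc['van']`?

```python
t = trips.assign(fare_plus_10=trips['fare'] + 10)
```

add column fare_plus_10 = trips['fare'] + 10:
  vehicle  fare  fare_plus_10
0     van    67            77
1     suv    95           105
2     suv    67            77
3     van   107           117
4     suv    31            41
5     suv    38            48
6     van    65            75
7     suv    46            56
8     van    99           109
group by vehicle, mean of fare_plus_10:
vehicle
suv    65.4
van    94.5
Name: fare_plus_10, dtype: float64
Taking the value at index 'van' gives 94.5.

94.5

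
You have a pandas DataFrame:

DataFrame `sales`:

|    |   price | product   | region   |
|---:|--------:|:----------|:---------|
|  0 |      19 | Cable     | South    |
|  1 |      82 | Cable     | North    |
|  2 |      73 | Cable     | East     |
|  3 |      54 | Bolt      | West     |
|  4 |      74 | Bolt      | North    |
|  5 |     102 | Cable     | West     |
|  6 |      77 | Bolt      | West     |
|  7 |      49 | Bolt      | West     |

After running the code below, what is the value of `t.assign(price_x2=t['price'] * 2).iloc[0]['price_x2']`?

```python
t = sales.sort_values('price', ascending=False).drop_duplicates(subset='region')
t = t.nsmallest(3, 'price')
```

38

sort by price descending:
   price product region
5    102   Cable   West
1     82   Cable  North
6     77    Bolt   West
4     74    Bolt  North
2     73   Cable   East
3     54    Bolt   West
7     49    Bolt   West
0     19   Cable  South
drop duplicate region (keep=first):
   price product region
5    102   Cable   West
1     82   Cable  North
2     73   Cable   East
0     19   Cable  South
take 3 rows with smallest price:
   price product region
0     19   Cable  South
2     73   Cable   East
1     82   Cable  North
add column price_x2 = t['price'] * 2:
   price product region  price_x2
0     19   Cable  South        38
2     73   Cable   East       146
1     82   Cable  North       164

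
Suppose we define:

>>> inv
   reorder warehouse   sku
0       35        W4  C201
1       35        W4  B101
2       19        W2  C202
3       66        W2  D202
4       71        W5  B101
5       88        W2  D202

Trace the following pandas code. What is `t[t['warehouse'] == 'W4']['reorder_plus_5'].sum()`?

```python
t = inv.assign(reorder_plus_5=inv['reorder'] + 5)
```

add column reorder_plus_5 = inv['reorder'] + 5:
   reorder warehouse   sku  reorder_plus_5
0       35        W4  C201              40
1       35        W4  B101              40
2       19        W2  C202              24
3       66        W2  D202              71
4       71        W5  B101              76
5       88        W2  D202              93
filter rows where warehouse == 'W4':
   reorder warehouse   sku  reorder_plus_5
0       35        W4  C201              40
1       35        W4  B101              40
Reading off the sum of column 'reorder_plus_5', we get 80.

80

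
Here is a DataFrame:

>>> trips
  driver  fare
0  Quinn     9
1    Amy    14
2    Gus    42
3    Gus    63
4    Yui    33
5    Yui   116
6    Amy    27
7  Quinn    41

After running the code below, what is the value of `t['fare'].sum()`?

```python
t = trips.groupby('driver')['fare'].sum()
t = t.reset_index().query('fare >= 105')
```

group by driver, sum of fare:
driver
Amy       41
Gus      105
Quinn     50
Yui      149
Name: fare, dtype: int64
reset_index():
  driver  fare
0    Amy    41
1    Gus   105
2  Quinn    50
3    Yui   149
filter rows where fare >= 105:
  driver  fare
1    Gus   105
3    Yui   149
Hence 254.

254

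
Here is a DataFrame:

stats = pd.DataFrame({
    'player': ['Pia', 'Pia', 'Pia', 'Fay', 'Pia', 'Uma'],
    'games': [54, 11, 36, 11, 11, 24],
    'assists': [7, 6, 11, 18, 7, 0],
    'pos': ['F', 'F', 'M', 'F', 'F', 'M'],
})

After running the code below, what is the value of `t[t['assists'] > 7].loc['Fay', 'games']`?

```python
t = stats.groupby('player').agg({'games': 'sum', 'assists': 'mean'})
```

11

group by player: sum(games), mean(assists):
        games  assists
player                
Fay        11    18.00
Pia       112     7.75
Uma        24     0.00
filter rows where assists > 7:
        games  assists
player                
Fay        11    18.00
Pia       112     7.75
Taking the value at row 'Fay', column 'games' gives 11.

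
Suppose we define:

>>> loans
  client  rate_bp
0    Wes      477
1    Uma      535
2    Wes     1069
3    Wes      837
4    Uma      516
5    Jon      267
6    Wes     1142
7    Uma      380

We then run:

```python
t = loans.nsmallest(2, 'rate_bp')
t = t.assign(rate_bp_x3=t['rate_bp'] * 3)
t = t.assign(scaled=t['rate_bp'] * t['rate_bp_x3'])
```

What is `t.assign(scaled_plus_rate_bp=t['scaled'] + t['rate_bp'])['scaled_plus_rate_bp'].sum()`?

take 2 rows with smallest rate_bp:
  client  rate_bp
5    Jon      267
7    Uma      380
add column rate_bp_x3 = t['rate_bp'] * 3:
  client  rate_bp  rate_bp_x3
5    Jon      267         801
7    Uma      380        1140
add column scaled = t['rate_bp'] * t['rate_bp_x3']:
  client  rate_bp  rate_bp_x3  scaled
5    Jon      267         801  213867
7    Uma      380        1140  433200
add column scaled_plus_rate_bp = t['scaled'] + t['rate_bp']:
  client  rate_bp  rate_bp_x3  scaled  scaled_plus_rate_bp
5    Jon      267         801  213867               214134
7    Uma      380        1140  433200               433580

647714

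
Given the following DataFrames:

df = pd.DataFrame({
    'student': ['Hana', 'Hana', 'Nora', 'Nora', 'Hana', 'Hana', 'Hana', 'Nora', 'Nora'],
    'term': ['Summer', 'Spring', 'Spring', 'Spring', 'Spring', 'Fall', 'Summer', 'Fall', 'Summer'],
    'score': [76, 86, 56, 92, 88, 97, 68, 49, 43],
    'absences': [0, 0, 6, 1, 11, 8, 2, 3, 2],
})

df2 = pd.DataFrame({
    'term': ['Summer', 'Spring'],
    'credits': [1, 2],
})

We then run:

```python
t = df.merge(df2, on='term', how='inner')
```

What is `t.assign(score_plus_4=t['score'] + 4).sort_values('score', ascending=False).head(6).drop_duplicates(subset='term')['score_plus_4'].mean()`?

merge on 'term' (how='inner') → 7 rows:
  student    term  score  absences  credits
0    Hana  Summer     76         0        1
1    Hana  Spring     86         0        2
2    Nora  Spring     56         6        2
3    Nora  Spring     92         1        2
4    Hana  Spring     88        11        2
5    Hana  Summer     68         2        1
6    Nora  Summer     43         2        1
add column score_plus_4 = t['score'] + 4:
  student    term  score  absences  credits  score_plus_4
0    Hana  Summer     76         0        1            80
1    Hana  Spring     86         0        2            90
2    Nora  Spring     56         6        2            60
3    Nora  Spring     92         1        2            96
4    Hana  Spring     88        11        2            92
5    Hana  Summer     68         2        1            72
6    Nora  Summer     43         2        1            47
sort by score descending:
  student    term  score  absences  credits  score_plus_4
3    Nora  Spring     92         1        2            96
4    Hana  Spring     88        11        2            92
1    Hana  Spring     86         0        2            90
0    Hana  Summer     76         0        1            80
5    Hana  Summer     68         2        1            72
2    Nora  Spring     56         6        2            60
6    Nora  Summer     43         2        1            47
take first 6 rows:
  student    term  score  absences  credits  score_plus_4
3    Nora  Spring     92         1        2            96
4    Hana  Spring     88        11        2            92
1    Hana  Spring     86         0        2            90
0    Hana  Summer     76         0        1            80
5    Hana  Summer     68         2        1            72
2    Nora  Spring     56         6        2            60
drop duplicate term (keep=first):
  student    term  score  absences  credits  score_plus_4
3    Nora  Spring     92         1        2            96
0    Hana  Summer     76         0        1            80
The mean of column 'score_plus_4' is 88.0.

88.0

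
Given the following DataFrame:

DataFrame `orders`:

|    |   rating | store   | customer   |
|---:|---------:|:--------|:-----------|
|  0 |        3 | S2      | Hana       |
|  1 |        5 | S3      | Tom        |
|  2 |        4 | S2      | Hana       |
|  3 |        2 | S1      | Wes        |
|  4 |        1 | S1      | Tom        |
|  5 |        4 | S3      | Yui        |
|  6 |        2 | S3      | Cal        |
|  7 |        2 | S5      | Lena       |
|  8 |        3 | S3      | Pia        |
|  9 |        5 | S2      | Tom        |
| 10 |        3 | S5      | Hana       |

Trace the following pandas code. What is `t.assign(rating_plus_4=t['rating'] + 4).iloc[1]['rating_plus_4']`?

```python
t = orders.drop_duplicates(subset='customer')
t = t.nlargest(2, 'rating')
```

8

drop duplicate customer (keep=first):
   rating store customer
0       3    S2     Hana
1       5    S3      Tom
3       2    S1      Wes
5       4    S3      Yui
6       2    S3      Cal
7       2    S5     Lena
8       3    S3      Pia
take 2 rows with largest rating:
   rating store customer
1       5    S3      Tom
5       4    S3      Yui
add column rating_plus_4 = t['rating'] + 4:
   rating store customer  rating_plus_4
1       5    S3      Tom              9
5       4    S3      Yui              8
Finally, value at position 1, column 'rating_plus_4' = 8.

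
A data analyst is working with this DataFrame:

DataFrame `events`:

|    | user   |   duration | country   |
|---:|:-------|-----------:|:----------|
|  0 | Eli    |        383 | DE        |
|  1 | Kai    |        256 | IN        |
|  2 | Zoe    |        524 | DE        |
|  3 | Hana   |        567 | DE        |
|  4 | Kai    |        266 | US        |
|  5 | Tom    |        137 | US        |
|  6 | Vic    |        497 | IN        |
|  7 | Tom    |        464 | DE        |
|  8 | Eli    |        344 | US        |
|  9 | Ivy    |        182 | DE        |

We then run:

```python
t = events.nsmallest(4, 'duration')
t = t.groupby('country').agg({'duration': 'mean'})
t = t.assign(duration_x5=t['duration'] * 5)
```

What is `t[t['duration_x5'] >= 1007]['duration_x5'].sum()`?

2287.5

take 4 rows with smallest duration:
  user  duration country
5  Tom       137      US
9  Ivy       182      DE
1  Kai       256      IN
4  Kai       266      US
group by country, mean of duration:
         duration
country          
DE          182.0
IN          256.0
US          201.5
add column duration_x5 = t['duration'] * 5:
         duration  duration_x5
country                       
DE          182.0        910.0
IN          256.0       1280.0
US          201.5       1007.5
filter rows where duration_x5 >= 1007:
         duration  duration_x5
country                       
IN          256.0       1280.0
US          201.5       1007.5
The sum of column 'duration_x5' is 2287.5.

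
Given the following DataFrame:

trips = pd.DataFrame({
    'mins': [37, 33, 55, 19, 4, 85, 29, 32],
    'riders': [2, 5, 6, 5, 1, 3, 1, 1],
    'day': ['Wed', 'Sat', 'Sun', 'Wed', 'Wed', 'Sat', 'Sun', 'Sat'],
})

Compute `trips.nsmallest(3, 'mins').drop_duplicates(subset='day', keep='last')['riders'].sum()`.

6

take 3 rows with smallest mins:
   mins  riders  day
4     4       1  Wed
3    19       5  Wed
6    29       1  Sun
drop duplicate day (keep=last):
   mins  riders  day
3    19       5  Wed
6    29       1  Sun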